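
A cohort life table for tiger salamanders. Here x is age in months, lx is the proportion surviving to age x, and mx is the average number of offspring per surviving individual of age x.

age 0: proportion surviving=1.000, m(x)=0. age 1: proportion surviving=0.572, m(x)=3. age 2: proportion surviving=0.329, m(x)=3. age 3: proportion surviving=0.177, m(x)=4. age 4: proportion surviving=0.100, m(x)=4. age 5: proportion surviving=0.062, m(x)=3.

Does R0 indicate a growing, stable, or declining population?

growing

R0 = Σ lx·mx = 0 + 1.716 + 0.987 + 0.708 + 0.4 + 0.186 = 3.997
R0 > 1, so the population is growing.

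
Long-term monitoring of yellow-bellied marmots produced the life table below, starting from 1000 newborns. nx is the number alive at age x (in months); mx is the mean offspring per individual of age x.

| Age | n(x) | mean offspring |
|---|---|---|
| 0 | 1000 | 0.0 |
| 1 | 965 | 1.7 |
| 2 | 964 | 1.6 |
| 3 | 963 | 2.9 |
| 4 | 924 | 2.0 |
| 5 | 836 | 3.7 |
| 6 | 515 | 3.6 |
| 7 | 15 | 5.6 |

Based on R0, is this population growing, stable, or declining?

growing

lx = nx/n0 = nx/1000: 1, 0.965, 0.964, 0.963, 0.924, 0.836, 0.515, 0.015
R0 = Σ lx·mx = 0 + 1.6405 + 1.5424 + 2.7927 + 1.848 + 3.0932 + 1.854 + 0.084 = 12.8548
R0 > 1, so the population is growing.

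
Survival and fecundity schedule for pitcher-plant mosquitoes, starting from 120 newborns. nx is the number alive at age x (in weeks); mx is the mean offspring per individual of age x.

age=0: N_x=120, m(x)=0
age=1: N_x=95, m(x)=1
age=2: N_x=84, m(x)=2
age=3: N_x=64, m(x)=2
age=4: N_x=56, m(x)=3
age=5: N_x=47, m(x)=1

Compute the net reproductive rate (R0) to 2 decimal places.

lx = nx/n0 = nx/120: 1, 0.79167…, 0.7, 0.53333…, 0.46667…, 0.39167…
lx·mx by age: 0, 0.791667…, 1.4, 1.066667…, 1.4…, 0.391667…
R0 = Σ lx·mx = 5.05… → 5.05

5.05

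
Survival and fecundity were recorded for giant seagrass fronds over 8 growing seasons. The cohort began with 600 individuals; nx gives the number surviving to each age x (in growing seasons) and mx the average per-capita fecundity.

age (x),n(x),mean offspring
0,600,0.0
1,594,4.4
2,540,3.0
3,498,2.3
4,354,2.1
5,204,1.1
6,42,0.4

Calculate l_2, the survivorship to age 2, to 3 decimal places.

0.900

l_2 = n_2/n_0 = 540/600 = 0.9 → 0.900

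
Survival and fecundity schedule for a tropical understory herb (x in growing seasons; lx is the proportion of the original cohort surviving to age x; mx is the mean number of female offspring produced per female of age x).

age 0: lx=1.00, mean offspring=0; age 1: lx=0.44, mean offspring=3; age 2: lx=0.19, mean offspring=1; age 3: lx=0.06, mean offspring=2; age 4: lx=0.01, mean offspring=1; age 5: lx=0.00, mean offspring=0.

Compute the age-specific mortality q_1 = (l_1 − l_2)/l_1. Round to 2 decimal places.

0.57

q_1 = (l_1 − l_2) / l_1 = (0.44 − 0.19) / 0.44
     = 0.25 / 0.44 = 0.568182… → 0.57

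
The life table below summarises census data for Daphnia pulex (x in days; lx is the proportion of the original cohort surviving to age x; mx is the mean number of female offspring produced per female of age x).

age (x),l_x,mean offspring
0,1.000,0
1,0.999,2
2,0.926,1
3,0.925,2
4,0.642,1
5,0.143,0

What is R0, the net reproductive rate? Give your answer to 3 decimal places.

lx·mx by age: 0, 1.998, 0.926, 1.85, 0.642, 0
R0 = Σ lx·mx = 5.416 → 5.416

5.416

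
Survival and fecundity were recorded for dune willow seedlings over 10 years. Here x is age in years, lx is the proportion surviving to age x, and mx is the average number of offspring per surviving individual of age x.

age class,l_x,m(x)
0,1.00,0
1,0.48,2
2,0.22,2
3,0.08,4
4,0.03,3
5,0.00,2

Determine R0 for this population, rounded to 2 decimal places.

lx·mx by age: 0, 0.96, 0.44, 0.32, 0.09, 0
R0 = Σ lx·mx = 1.81 → 1.81

1.81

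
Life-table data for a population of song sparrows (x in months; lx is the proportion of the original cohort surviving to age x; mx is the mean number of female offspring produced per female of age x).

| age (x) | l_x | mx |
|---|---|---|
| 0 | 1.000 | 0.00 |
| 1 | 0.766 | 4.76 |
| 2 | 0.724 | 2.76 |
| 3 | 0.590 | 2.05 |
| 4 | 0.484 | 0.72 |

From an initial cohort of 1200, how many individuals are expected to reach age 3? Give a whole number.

708

Expected survivors = N0 · l_3 = 1200 × 0.590 = 708 → 708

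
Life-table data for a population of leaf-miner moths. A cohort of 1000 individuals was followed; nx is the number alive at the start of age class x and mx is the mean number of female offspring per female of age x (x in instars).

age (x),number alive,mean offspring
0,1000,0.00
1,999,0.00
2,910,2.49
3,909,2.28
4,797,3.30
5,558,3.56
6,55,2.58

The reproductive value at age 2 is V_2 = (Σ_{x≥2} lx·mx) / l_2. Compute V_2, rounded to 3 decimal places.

9.997

lx = nx/n0 = nx/1000: 1, 0.999, 0.91, 0.909, 0.797, 0.558, 0.055
lx·mx for x ≥ 2: 2.2659, 2.07252, 2.6301, 1.98648, 0.1419 → sum = 9.0969
V_2 = 9.0969 / l_2 = 9.0969 / 0.91 = 9.996593… → 9.997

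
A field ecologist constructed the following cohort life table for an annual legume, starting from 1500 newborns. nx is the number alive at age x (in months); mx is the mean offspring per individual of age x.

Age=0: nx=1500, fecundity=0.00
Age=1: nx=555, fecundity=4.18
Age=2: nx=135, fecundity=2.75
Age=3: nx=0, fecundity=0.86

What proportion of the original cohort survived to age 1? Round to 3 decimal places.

l_1 = n_1/n_0 = 555/1500 = 0.37 → 0.370

0.370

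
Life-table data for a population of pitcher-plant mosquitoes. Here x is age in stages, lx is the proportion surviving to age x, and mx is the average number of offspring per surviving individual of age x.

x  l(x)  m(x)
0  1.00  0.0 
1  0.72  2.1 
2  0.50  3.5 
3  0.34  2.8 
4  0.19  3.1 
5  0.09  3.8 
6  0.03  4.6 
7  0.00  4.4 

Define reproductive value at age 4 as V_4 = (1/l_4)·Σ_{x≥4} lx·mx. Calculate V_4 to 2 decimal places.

5.63

lx·mx for x ≥ 4: 0.589, 0.342, 0.138, 0 → sum = 1.069
V_4 = 1.069 / l_4 = 1.069 / 0.19 = 5.626316… → 5.63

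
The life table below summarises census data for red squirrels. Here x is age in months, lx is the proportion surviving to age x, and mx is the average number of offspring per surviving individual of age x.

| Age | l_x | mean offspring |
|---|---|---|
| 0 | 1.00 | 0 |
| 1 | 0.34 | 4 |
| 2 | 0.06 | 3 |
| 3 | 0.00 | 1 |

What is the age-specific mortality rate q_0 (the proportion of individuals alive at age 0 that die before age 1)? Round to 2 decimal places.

q_0 = (l_0 − l_1) / l_0 = (1 − 0.34) / 1
     = 0.66 / 1 = 0.66 → 0.66

0.66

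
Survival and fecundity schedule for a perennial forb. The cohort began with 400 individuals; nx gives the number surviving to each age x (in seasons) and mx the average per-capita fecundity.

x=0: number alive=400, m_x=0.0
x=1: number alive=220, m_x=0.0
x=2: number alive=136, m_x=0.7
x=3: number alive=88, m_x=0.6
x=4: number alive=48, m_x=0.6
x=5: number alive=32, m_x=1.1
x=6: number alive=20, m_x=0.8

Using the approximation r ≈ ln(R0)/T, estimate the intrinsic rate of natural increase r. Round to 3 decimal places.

-0.174

lx = nx/n0 = nx/400: 1, 0.55, 0.34, 0.22, 0.12, 0.08, 0.05
R0 = Σ lx·mx = 0 + 0 + 0.238 + 0.132 + 0.072 + 0.088 + 0.04 = 0.57
Σ x·lx·mx = 1.84; T = 1.84/0.57 = 3.22807…
r ≈ ln(R0)/T = ln(0.57)/3.22807… = -0.17413… → -0.174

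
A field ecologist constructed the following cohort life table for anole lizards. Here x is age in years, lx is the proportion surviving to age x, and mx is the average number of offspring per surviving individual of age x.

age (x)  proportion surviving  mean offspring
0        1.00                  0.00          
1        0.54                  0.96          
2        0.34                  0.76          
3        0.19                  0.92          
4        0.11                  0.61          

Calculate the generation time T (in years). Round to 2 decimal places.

1.79

lx·mx: 0, 0.5184, 0.2584, 0.1748, 0.0671 → R0 = 1.0187
x·lx·mx: 0, 0.5184, 0.5168, 0.5244, 0.2684 → Σ = 1.828
T = 1.828 / 1.0187 = 1.794444… → 1.79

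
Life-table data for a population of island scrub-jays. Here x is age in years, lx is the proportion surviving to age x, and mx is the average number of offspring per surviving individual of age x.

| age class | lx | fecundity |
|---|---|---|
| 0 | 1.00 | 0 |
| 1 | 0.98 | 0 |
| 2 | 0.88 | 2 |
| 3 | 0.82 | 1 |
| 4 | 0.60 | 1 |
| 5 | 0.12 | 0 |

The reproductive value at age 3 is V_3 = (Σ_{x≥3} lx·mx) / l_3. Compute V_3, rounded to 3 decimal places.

lx·mx for x ≥ 3: 0.82, 0.6, 0 → sum = 1.42
V_3 = 1.42 / l_3 = 1.42 / 0.82 = 1.731707… → 1.732

1.732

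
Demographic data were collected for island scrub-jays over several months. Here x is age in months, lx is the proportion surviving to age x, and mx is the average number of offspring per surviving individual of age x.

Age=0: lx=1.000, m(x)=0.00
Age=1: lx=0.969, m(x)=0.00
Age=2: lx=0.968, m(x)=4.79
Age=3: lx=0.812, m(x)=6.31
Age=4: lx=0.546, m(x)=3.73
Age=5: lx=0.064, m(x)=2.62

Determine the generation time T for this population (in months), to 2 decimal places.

lx·mx: 0, 0, 4.63672, 5.12372, 2.03658, 0.16768 → R0 = 11.9647
x·lx·mx: 0, 0, 9.27344, 15.37116, 8.14632, 0.8384 → Σ = 33.62932
T = 33.62932 / 11.9647 = 2.810712… → 2.81

2.81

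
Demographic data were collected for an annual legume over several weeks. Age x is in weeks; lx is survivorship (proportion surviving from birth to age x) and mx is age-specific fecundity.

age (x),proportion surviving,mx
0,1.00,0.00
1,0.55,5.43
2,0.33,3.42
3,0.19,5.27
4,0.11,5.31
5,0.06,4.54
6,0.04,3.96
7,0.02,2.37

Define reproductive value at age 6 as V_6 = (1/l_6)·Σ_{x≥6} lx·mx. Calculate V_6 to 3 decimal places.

5.145

lx·mx for x ≥ 6: 0.1584, 0.0474 → sum = 0.2058
V_6 = 0.2058 / l_6 = 0.2058 / 0.04 = 5.145 → 5.145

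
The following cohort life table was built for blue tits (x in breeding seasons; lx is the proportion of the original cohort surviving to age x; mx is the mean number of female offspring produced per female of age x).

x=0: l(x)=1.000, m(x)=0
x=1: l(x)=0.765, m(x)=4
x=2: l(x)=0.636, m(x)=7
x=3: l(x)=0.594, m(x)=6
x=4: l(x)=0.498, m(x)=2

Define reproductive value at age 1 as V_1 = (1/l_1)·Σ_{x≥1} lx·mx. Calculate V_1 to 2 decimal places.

lx·mx for x ≥ 1: 3.06, 4.452, 3.564, 0.996 → sum = 12.072
V_1 = 12.072 / l_1 = 12.072 / 0.765 = 15.780392… → 15.78

15.78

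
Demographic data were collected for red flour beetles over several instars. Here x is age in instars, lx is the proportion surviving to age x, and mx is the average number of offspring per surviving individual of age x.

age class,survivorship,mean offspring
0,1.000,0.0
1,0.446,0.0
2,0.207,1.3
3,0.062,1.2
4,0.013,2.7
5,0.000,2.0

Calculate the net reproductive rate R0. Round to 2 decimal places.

lx·mx by age: 0, 0, 0.2691, 0.0744, 0.0351, 0
R0 = Σ lx·mx = 0.3786 → 0.38

0.38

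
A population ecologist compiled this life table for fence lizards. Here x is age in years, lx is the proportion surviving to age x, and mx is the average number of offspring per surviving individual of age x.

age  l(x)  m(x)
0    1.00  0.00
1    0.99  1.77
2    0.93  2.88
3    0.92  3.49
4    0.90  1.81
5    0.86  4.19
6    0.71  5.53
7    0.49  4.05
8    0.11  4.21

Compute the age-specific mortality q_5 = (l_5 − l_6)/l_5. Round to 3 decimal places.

0.174

q_5 = (l_5 − l_6) / l_5 = (0.86 − 0.71) / 0.86
     = 0.15 / 0.86 = 0.174419… → 0.174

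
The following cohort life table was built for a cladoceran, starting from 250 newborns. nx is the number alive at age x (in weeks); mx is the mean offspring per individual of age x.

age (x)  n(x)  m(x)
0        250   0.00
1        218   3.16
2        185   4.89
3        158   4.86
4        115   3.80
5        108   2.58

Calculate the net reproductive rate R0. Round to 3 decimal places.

lx = nx/n0 = nx/250: 1, 0.872, 0.74, 0.632, 0.46, 0.432
lx·mx by age: 0, 2.75552, 3.6186, 3.07152, 1.748, 1.11456
R0 = Σ lx·mx = 12.3082 → 12.308

12.308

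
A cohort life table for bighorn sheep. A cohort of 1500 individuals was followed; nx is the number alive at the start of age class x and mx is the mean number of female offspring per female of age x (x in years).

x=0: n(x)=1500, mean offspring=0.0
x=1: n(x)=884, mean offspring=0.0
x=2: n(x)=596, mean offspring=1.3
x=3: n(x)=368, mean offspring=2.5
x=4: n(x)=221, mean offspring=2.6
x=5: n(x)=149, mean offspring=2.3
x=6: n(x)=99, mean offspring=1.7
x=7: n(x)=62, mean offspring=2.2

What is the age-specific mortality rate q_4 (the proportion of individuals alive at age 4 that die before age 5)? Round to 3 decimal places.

lx = nx/n0 = nx/1500: 1, 0.58933…, 0.39733…, 0.24533…, 0.14733…, 0.09933…, 0.066, 0.04133…
q_4 = (l_4 − l_5) / l_4 = (0.147333… − 0.099333…) / 0.147333…
     = 0.048… / 0.147333… = 0.325792… → 0.326

0.326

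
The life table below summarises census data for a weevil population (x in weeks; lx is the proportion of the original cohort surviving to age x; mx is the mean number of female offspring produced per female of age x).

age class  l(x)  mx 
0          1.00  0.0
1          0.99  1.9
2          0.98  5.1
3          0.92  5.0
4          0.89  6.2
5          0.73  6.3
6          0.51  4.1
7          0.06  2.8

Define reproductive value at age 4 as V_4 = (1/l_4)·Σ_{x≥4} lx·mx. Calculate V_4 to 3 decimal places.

13.906

lx·mx for x ≥ 4: 5.518, 4.599, 2.091, 0.168 → sum = 12.376
V_4 = 12.376 / l_4 = 12.376 / 0.89 = 13.905618… → 13.906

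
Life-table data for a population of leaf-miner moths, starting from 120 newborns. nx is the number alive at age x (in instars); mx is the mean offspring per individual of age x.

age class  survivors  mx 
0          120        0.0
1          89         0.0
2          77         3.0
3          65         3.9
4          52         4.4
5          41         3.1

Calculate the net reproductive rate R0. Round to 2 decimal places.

lx = nx/n0 = nx/120: 1, 0.74167…, 0.64167…, 0.54167…, 0.43333…, 0.34167…
lx·mx by age: 0, 0, 1.925…, 2.1125…, 1.906667…, 1.059167…
R0 = Σ lx·mx = 7.003333… → 7.00

7.00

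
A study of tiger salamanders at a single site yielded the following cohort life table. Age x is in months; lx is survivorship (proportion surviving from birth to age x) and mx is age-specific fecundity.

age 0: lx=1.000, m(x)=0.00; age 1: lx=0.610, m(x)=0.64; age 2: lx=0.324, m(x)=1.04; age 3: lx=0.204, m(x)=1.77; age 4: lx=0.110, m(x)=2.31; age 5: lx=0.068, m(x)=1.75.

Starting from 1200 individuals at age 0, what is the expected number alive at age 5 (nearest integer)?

Expected survivors = N0 · l_5 = 1200 × 0.068 = 81.6 → 82

82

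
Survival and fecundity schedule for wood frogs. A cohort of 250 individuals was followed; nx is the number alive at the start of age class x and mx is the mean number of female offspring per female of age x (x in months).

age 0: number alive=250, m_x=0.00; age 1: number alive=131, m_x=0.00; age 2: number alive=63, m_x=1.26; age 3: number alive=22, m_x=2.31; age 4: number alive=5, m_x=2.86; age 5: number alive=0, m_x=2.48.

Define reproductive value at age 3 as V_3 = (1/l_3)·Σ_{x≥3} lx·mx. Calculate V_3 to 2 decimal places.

lx = nx/n0 = nx/250: 1, 0.524, 0.252, 0.088, 0.02, 0
lx·mx for x ≥ 3: 0.20328, 0.0572, 0 → sum = 0.26048
V_3 = 0.26048 / l_3 = 0.26048 / 0.088 = 2.96 → 2.96

2.96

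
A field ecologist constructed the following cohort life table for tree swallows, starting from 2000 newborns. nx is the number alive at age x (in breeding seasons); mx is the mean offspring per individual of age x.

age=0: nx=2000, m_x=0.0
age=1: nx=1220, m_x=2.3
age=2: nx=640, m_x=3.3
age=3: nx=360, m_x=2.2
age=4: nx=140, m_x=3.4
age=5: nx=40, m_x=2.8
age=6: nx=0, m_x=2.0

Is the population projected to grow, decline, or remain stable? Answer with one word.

growing

lx = nx/n0 = nx/2000: 1, 0.61, 0.32, 0.18, 0.07, 0.02, 0
R0 = Σ lx·mx = 0 + 1.403 + 1.056 + 0.396 + 0.238 + 0.056 + 0 = 3.149
R0 > 1, so the population is growing.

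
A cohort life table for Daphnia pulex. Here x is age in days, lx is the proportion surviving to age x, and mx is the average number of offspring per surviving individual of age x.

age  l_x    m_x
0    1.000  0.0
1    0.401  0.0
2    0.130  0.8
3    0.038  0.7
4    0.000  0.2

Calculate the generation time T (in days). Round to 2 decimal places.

2.20

lx·mx: 0, 0, 0.104, 0.0266, 0 → R0 = 0.1306
x·lx·mx: 0, 0, 0.208, 0.0798, 0 → Σ = 0.2878
T = 0.2878 / 0.1306 = 2.203675… → 2.20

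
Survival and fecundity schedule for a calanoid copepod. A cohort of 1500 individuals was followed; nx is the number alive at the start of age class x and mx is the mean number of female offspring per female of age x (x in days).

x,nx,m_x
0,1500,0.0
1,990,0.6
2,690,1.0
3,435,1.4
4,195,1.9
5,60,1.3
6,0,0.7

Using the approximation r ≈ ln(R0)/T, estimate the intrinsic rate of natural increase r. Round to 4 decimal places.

lx = nx/n0 = nx/1500: 1, 0.66, 0.46, 0.29, 0.13, 0.04, 0
R0 = Σ lx·mx = 0 + 0.396 + 0.46 + 0.406 + 0.247 + 0.052 + 0 = 1.561
Σ x·lx·mx = 3.782; T = 3.782/1.561 = 2.42281…
r ≈ ln(R0)/T = ln(1.561)/2.42281… = 0.183806… → 0.1838

0.1838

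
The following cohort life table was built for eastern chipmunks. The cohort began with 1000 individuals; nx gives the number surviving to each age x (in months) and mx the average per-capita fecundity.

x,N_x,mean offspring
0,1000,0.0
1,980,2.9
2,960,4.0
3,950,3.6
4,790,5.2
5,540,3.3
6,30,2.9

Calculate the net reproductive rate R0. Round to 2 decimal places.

lx = nx/n0 = nx/1000: 1, 0.98, 0.96, 0.95, 0.79, 0.54, 0.03
lx·mx by age: 0, 2.842, 3.84, 3.42, 4.108, 1.782, 0.087
R0 = Σ lx·mx = 16.079 → 16.08

16.08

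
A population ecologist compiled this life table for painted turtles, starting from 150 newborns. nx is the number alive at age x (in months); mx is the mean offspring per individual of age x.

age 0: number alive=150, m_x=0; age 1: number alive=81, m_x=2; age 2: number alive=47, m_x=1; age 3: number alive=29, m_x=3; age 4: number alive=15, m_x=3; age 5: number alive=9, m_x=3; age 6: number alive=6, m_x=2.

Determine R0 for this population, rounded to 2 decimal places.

2.53

lx = nx/n0 = nx/150: 1, 0.54, 0.31333…, 0.19333…, 0.1, 0.06, 0.04
lx·mx by age: 0, 1.08, 0.313333…, 0.58…, 0.3, 0.18, 0.08
R0 = Σ lx·mx = 2.533333… → 2.53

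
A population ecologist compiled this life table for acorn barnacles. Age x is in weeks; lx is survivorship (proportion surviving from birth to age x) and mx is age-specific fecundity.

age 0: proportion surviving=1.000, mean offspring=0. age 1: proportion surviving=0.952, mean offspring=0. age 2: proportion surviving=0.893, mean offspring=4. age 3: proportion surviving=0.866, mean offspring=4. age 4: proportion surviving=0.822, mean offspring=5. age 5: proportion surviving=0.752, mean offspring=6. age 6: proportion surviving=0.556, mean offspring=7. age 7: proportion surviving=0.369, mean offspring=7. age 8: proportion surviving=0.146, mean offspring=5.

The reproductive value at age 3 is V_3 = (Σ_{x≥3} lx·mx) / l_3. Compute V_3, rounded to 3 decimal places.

22.276

lx·mx for x ≥ 3: 3.464, 4.11, 4.512, 3.892, 2.583, 0.73 → sum = 19.291
V_3 = 19.291 / l_3 = 19.291 / 0.866 = 22.275982… → 22.276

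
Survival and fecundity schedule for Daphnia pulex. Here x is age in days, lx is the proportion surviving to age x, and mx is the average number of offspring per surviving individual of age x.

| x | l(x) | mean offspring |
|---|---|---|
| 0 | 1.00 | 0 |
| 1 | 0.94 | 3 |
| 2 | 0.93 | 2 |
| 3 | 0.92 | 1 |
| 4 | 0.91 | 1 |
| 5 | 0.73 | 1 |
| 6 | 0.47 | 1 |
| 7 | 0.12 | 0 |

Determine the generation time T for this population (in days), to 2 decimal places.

2.52

lx·mx: 0, 2.82, 1.86, 0.92, 0.91, 0.73, 0.47, 0 → R0 = 7.71
x·lx·mx: 0, 2.82, 3.72, 2.76, 3.64, 3.65, 2.82, 0 → Σ = 19.41
T = 19.41 / 7.71 = 2.51751… → 2.52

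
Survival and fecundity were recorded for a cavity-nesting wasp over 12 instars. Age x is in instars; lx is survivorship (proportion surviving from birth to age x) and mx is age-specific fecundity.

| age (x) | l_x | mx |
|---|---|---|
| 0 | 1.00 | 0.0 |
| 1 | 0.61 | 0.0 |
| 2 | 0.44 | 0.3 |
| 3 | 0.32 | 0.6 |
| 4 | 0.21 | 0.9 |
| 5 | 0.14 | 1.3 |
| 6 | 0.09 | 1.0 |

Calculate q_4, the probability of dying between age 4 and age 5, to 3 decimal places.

0.333

q_4 = (l_4 − l_5) / l_4 = (0.21 − 0.14) / 0.21
     = 0.07 / 0.21 = 0.333333… → 0.333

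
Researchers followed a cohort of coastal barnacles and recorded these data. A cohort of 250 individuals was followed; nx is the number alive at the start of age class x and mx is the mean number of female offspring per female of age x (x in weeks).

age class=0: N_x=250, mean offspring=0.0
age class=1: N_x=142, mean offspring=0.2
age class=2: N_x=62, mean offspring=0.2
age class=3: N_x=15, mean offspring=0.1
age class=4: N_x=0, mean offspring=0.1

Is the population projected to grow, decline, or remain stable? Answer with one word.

declining

lx = nx/n0 = nx/250: 1, 0.568, 0.248, 0.06, 0
R0 = Σ lx·mx = 0 + 0.1136 + 0.0496 + 0.006 + 0 = 0.1692
R0 < 1, so the population is declining.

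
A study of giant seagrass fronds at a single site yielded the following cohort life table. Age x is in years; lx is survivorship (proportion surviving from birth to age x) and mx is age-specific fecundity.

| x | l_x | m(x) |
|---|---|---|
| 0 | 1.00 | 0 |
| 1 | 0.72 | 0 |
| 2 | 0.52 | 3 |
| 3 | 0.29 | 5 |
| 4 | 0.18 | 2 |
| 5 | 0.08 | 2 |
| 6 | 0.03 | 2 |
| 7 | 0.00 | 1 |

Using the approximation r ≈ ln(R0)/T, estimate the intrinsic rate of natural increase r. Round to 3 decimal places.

0.456

R0 = Σ lx·mx = 0 + 0 + 1.56 + 1.45 + 0.36 + 0.16 + 0.06 + 0 = 3.59
Σ x·lx·mx = 10.07; T = 10.07/3.59 = 2.80501…
r ≈ ln(R0)/T = ln(3.59)/2.80501… = 0.45567… → 0.456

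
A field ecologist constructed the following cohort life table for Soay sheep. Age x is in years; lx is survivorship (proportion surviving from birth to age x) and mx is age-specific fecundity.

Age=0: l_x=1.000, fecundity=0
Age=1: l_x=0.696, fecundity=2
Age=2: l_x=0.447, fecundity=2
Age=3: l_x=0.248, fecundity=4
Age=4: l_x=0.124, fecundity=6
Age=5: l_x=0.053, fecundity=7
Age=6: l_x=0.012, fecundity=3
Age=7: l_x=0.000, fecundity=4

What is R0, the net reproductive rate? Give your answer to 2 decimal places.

4.43

lx·mx by age: 0, 1.392, 0.894, 0.992, 0.744, 0.371, 0.036, 0
R0 = Σ lx·mx = 4.429 → 4.43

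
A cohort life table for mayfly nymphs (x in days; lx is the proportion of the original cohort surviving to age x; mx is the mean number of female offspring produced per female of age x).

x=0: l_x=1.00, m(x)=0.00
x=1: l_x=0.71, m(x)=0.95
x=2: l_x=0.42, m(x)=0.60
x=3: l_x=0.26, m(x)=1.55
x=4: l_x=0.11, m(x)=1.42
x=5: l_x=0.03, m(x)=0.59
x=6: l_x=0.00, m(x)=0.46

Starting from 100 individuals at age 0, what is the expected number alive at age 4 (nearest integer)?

11

Expected survivors = N0 · l_4 = 100 × 0.11 = 11 → 11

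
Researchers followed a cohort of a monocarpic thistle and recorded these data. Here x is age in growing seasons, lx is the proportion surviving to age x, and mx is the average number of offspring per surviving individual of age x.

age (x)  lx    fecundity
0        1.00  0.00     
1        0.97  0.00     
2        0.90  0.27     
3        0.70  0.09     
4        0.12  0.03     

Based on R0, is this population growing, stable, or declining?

R0 = Σ lx·mx = 0 + 0 + 0.243 + 0.063 + 0.0036 = 0.3096
R0 < 1, so the population is declining.

declining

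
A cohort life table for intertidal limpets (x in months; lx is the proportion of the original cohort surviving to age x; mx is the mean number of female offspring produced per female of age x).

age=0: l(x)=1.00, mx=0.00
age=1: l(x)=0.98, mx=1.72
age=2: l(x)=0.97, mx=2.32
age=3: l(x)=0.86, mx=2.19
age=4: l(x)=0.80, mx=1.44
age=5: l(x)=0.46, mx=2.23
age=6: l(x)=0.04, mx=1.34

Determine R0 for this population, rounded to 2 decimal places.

8.05

lx·mx by age: 0, 1.6856, 2.2504, 1.8834, 1.152, 1.0258, 0.0536
R0 = Σ lx·mx = 8.0508 → 8.05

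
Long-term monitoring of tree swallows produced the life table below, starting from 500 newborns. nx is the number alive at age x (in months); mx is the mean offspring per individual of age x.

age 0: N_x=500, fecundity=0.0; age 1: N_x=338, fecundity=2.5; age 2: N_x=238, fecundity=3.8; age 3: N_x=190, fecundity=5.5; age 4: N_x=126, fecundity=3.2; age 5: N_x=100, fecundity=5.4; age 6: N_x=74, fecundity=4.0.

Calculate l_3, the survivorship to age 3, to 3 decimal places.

l_3 = n_3/n_0 = 190/500 = 0.38 → 0.380

0.380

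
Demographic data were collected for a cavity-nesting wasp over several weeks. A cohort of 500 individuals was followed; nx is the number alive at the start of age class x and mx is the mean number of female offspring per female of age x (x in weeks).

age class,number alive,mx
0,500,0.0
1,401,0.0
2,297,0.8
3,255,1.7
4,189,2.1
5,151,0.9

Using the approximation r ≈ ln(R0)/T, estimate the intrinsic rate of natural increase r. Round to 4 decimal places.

lx = nx/n0 = nx/500: 1, 0.802, 0.594, 0.51, 0.378, 0.302
R0 = Σ lx·mx = 0 + 0 + 0.4752 + 0.867 + 0.7938 + 0.2718 = 2.4078
Σ x·lx·mx = 8.0856; T = 8.0856/2.4078 = 3.35809…
r ≈ ln(R0)/T = ln(2.4078)/3.35809… = 0.261671… → 0.2617

0.2617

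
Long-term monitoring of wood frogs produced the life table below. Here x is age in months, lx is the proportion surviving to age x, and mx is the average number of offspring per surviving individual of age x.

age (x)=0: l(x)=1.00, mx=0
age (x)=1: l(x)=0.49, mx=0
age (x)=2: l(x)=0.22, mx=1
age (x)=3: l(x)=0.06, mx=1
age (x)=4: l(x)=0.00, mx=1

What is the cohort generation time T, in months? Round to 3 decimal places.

lx·mx: 0, 0, 0.22, 0.06, 0 → R0 = 0.28
x·lx·mx: 0, 0, 0.44, 0.18, 0 → Σ = 0.62
T = 0.62 / 0.28 = 2.214286… → 2.214

2.214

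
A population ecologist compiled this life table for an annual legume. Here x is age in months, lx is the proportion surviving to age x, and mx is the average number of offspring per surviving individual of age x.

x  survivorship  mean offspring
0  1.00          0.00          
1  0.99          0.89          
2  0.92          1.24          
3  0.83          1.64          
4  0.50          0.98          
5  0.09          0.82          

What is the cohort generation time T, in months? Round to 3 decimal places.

lx·mx: 0, 0.8811, 1.1408, 1.3612, 0.49, 0.0738 → R0 = 3.9469
x·lx·mx: 0, 0.8811, 2.2816, 4.0836, 1.96, 0.369 → Σ = 9.5753
T = 9.5753 / 3.9469 = 2.426031… → 2.426

2.426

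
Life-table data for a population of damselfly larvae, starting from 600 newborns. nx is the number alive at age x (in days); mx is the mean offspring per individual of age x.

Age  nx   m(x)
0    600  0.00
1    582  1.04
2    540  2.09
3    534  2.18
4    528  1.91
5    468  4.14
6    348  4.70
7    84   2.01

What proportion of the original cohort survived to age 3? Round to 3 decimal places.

0.890

l_3 = n_3/n_0 = 534/600 = 0.89 → 0.890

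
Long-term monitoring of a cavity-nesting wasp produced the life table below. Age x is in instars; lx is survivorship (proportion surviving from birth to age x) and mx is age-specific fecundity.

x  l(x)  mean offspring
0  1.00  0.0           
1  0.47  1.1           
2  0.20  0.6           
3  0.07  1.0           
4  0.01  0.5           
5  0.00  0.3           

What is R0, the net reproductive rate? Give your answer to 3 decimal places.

0.712

lx·mx by age: 0, 0.517, 0.12, 0.07, 0.005, 0
R0 = Σ lx·mx = 0.712 → 0.712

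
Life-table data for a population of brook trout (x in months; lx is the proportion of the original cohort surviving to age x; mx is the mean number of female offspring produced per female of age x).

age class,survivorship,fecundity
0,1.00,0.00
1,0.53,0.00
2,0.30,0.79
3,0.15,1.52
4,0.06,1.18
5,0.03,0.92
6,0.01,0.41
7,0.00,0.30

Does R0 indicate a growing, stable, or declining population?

declining

R0 = Σ lx·mx = 0 + 0 + 0.237 + 0.228 + 0.0708 + 0.0276 + 0.0041 + 0 = 0.5675
R0 < 1, so the population is declining.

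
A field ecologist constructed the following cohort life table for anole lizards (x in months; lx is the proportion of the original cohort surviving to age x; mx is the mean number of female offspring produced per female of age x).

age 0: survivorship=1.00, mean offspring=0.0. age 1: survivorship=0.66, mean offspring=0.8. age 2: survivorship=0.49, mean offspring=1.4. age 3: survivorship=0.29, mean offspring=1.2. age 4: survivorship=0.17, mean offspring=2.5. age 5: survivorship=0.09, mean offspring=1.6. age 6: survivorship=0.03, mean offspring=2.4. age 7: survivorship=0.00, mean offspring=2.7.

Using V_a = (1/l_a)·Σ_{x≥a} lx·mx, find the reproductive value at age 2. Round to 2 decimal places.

3.42

lx·mx for x ≥ 2: 0.686, 0.348, 0.425, 0.144, 0.072, 0 → sum = 1.675
V_2 = 1.675 / l_2 = 1.675 / 0.49 = 3.418367… → 3.42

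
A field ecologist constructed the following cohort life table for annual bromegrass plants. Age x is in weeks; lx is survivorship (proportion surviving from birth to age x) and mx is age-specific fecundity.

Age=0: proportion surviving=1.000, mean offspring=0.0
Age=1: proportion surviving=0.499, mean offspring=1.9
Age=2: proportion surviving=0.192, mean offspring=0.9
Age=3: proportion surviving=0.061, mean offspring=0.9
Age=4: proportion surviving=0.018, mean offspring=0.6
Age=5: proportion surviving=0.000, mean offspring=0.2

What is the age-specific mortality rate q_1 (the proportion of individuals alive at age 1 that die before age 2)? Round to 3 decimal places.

0.615

q_1 = (l_1 − l_2) / l_1 = (0.499 − 0.192) / 0.499
     = 0.307 / 0.499 = 0.61523… → 0.615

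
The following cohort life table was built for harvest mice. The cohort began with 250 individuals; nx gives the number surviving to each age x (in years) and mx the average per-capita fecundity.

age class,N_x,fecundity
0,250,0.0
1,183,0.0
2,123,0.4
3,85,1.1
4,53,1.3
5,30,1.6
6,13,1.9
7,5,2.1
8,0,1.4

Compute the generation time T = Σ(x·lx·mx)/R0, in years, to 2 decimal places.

lx = nx/n0 = nx/250: 1, 0.732, 0.492, 0.34, 0.212, 0.12, 0.052, 0.02, 0
lx·mx: 0, 0, 0.1968, 0.374, 0.2756, 0.192, 0.0988, 0.042, 0 → R0 = 1.1792
x·lx·mx: 0, 0, 0.3936, 1.122, 1.1024, 0.96, 0.5928, 0.294, 0 → Σ = 4.4648
T = 4.4648 / 1.1792 = 3.786296… → 3.79

3.79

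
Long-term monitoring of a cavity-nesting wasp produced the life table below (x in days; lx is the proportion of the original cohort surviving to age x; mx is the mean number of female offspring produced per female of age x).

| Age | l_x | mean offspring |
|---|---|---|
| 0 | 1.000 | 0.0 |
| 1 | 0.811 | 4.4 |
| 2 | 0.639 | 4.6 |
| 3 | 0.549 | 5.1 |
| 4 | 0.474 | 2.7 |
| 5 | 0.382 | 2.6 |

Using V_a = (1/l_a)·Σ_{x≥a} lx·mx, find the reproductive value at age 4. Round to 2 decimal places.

4.80

lx·mx for x ≥ 4: 1.2798, 0.9932 → sum = 2.273
V_4 = 2.273 / l_4 = 2.273 / 0.474 = 4.795359… → 4.80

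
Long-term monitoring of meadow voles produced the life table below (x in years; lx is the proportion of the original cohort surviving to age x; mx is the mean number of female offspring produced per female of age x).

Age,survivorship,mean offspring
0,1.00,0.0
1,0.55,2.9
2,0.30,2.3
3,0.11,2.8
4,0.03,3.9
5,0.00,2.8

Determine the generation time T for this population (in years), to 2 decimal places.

1.61

lx·mx: 0, 1.595, 0.69, 0.308, 0.117, 0 → R0 = 2.71
x·lx·mx: 0, 1.595, 1.38, 0.924, 0.468, 0 → Σ = 4.367
T = 4.367 / 2.71 = 1.611439… → 1.61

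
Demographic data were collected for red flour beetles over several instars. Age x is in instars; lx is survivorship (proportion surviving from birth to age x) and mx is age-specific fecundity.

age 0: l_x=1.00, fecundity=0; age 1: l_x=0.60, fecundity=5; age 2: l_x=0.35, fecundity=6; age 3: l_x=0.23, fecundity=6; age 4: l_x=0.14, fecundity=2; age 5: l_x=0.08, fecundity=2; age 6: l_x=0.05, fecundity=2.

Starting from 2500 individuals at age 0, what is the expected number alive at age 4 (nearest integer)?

350

Expected survivors = N0 · l_4 = 2500 × 0.14 = 350 → 350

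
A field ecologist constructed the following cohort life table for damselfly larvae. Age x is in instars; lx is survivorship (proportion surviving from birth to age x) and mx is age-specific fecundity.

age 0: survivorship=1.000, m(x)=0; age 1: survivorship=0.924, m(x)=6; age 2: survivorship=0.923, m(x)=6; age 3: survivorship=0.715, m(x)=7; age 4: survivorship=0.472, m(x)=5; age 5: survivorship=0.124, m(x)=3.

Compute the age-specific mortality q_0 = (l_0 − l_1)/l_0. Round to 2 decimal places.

q_0 = (l_0 − l_1) / l_0 = (1 − 0.924) / 1
     = 0.076 / 1 = 0.076 → 0.08

0.08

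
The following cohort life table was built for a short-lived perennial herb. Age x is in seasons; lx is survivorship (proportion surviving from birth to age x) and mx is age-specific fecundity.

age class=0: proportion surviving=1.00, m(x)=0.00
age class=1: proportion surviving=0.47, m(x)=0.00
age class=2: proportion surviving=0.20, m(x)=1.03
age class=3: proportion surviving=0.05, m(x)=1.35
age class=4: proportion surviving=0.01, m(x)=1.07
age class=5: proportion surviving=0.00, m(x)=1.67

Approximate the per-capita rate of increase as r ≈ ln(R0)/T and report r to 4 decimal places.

R0 = Σ lx·mx = 0 + 0 + 0.206 + 0.0675 + 0.0107 + 0 = 0.2842
Σ x·lx·mx = 0.6573; T = 0.6573/0.2842 = 2.31281…
r ≈ ln(R0)/T = ln(0.2842)/2.31281… = -0.543961… → -0.5440

-0.5440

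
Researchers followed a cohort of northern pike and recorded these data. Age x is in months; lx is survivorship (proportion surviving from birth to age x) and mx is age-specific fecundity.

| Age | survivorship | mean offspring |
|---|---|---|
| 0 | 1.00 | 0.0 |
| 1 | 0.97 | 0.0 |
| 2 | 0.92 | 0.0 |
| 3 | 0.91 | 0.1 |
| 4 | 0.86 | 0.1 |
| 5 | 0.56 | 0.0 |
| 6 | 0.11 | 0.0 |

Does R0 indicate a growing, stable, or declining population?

declining

R0 = Σ lx·mx = 0 + 0 + 0 + 0.091 + 0.086 + 0 + 0 = 0.177
R0 < 1, so the population is declining.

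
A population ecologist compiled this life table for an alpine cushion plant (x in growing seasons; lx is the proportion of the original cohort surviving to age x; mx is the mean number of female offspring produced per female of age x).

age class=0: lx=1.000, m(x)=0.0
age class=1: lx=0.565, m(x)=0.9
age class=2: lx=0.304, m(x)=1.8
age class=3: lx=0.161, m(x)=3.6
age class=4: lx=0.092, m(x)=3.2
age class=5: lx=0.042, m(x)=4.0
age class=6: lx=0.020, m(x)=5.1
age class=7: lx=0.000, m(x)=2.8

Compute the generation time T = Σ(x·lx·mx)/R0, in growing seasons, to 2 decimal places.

2.71

lx·mx: 0, 0.5085, 0.5472, 0.5796, 0.2944, 0.168, 0.102, 0 → R0 = 2.1997
x·lx·mx: 0, 0.5085, 1.0944, 1.7388, 1.1776, 0.84, 0.612, 0 → Σ = 5.9713
T = 5.9713 / 2.1997 = 2.714597… → 2.71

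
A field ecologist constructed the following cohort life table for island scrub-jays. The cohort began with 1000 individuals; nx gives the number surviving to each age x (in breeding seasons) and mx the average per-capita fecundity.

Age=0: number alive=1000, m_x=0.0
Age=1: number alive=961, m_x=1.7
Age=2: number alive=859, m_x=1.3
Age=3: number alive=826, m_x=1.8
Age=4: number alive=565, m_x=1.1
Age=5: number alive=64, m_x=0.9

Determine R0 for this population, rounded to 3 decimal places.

4.916

lx = nx/n0 = nx/1000: 1, 0.961, 0.859, 0.826, 0.565, 0.064
lx·mx by age: 0, 1.6337, 1.1167, 1.4868, 0.6215, 0.0576
R0 = Σ lx·mx = 4.9163 → 4.916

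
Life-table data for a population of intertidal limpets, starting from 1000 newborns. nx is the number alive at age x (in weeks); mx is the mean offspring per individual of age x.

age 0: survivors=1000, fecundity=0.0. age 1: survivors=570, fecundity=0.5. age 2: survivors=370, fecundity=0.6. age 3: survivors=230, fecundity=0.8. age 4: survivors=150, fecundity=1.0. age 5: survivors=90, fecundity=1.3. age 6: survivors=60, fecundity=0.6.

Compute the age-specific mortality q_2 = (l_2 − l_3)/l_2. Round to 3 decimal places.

lx = nx/n0 = nx/1000: 1, 0.57, 0.37, 0.23, 0.15, 0.09, 0.06
q_2 = (l_2 − l_3) / l_2 = (0.37 − 0.23) / 0.37
     = 0.14 / 0.37 = 0.378378… → 0.378

0.378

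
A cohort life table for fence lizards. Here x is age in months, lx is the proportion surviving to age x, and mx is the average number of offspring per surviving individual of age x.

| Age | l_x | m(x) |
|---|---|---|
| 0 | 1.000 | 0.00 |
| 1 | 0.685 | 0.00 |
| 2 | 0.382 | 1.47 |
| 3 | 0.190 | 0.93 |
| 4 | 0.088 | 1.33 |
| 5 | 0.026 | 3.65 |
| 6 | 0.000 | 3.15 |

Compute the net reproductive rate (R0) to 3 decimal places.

0.950

lx·mx by age: 0, 0, 0.56154, 0.1767, 0.11704, 0.0949, 0
R0 = Σ lx·mx = 0.95018 → 0.950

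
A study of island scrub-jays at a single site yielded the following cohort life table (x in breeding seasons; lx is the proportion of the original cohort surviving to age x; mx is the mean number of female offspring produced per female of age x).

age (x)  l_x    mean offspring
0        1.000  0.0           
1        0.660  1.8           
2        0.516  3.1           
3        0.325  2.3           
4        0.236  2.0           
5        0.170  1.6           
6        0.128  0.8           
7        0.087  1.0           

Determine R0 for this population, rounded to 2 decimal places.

4.47

lx·mx by age: 0, 1.188, 1.5996, 0.7475, 0.472, 0.272, 0.1024, 0.087
R0 = Σ lx·mx = 4.4685 → 4.47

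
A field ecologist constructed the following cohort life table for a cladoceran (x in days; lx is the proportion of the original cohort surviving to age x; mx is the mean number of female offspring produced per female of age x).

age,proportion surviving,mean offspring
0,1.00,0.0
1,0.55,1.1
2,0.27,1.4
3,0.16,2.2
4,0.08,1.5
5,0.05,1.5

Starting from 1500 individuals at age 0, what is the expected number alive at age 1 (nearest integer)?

Expected survivors = N0 · l_1 = 1500 × 0.55 = 825 → 825

825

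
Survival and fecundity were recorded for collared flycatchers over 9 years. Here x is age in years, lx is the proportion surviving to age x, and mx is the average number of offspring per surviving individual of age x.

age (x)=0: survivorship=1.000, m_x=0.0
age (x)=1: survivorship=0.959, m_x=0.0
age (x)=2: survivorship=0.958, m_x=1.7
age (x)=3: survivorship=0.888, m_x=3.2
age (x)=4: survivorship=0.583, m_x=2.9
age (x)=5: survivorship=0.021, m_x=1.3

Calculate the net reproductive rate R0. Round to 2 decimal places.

lx·mx by age: 0, 0, 1.6286, 2.8416, 1.6907, 0.0273
R0 = Σ lx·mx = 6.1882 → 6.19

6.19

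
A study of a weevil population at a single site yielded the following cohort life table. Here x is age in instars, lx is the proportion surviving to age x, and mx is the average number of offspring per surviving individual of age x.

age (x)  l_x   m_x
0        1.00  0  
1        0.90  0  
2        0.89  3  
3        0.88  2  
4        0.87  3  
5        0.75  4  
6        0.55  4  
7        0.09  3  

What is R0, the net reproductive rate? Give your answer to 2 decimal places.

12.51

lx·mx by age: 0, 0, 2.67, 1.76, 2.61, 3, 2.2, 0.27
R0 = Σ lx·mx = 12.51 → 12.51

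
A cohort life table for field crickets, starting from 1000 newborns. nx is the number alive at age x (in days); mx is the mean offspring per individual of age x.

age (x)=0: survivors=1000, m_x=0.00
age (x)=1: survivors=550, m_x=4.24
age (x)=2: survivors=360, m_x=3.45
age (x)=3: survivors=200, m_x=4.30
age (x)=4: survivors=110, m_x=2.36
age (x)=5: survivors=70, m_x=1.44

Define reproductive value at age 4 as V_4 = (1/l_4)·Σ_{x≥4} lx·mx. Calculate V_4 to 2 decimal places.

3.28

lx = nx/n0 = nx/1000: 1, 0.55, 0.36, 0.2, 0.11, 0.07
lx·mx for x ≥ 4: 0.2596, 0.1008 → sum = 0.3604
V_4 = 0.3604 / l_4 = 0.3604 / 0.11 = 3.276364… → 3.28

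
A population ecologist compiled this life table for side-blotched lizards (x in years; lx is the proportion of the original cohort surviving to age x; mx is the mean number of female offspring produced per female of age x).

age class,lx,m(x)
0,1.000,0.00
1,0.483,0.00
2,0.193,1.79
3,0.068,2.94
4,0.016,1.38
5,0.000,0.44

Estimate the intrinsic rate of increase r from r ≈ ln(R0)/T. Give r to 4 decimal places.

-0.2331

R0 = Σ lx·mx = 0 + 0 + 0.34547 + 0.19992 + 0.02208 + 0 = 0.56747
Σ x·lx·mx = 1.37902; T = 1.37902/0.56747 = 2.43012…
r ≈ ln(R0)/T = ln(0.56747)/2.43012… = -0.233144… → -0.2331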